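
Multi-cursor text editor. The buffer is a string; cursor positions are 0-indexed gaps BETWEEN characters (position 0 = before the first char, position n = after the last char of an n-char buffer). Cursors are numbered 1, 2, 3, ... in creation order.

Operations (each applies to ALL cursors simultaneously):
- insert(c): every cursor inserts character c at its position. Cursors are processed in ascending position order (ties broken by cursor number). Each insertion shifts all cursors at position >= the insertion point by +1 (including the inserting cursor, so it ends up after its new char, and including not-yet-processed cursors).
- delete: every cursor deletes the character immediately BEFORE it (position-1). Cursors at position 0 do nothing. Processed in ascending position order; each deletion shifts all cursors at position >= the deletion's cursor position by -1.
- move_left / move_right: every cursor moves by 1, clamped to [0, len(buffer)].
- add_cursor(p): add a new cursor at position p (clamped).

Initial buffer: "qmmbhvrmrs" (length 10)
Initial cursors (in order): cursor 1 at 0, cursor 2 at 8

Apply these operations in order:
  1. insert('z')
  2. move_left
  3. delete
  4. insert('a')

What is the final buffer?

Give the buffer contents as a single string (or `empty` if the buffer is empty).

Answer: azqmmbhvrazrs

Derivation:
After op 1 (insert('z')): buffer="zqmmbhvrmzrs" (len 12), cursors c1@1 c2@10, authorship 1........2..
After op 2 (move_left): buffer="zqmmbhvrmzrs" (len 12), cursors c1@0 c2@9, authorship 1........2..
After op 3 (delete): buffer="zqmmbhvrzrs" (len 11), cursors c1@0 c2@8, authorship 1.......2..
After op 4 (insert('a')): buffer="azqmmbhvrazrs" (len 13), cursors c1@1 c2@10, authorship 11.......22..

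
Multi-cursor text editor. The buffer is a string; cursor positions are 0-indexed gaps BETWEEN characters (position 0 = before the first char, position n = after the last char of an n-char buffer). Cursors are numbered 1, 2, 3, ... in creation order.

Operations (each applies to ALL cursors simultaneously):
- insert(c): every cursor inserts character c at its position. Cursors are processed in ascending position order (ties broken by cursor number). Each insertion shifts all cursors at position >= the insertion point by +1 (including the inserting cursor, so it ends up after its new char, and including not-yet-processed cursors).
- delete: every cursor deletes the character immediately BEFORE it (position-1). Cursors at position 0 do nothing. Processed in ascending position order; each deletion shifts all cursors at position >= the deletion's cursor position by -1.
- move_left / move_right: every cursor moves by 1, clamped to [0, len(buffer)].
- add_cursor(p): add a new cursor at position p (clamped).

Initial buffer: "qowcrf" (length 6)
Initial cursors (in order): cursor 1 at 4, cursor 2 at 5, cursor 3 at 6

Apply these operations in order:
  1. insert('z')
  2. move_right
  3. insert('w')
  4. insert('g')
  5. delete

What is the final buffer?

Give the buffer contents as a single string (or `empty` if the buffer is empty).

After op 1 (insert('z')): buffer="qowczrzfz" (len 9), cursors c1@5 c2@7 c3@9, authorship ....1.2.3
After op 2 (move_right): buffer="qowczrzfz" (len 9), cursors c1@6 c2@8 c3@9, authorship ....1.2.3
After op 3 (insert('w')): buffer="qowczrwzfwzw" (len 12), cursors c1@7 c2@10 c3@12, authorship ....1.12.233
After op 4 (insert('g')): buffer="qowczrwgzfwgzwg" (len 15), cursors c1@8 c2@12 c3@15, authorship ....1.112.22333
After op 5 (delete): buffer="qowczrwzfwzw" (len 12), cursors c1@7 c2@10 c3@12, authorship ....1.12.233

Answer: qowczrwzfwzw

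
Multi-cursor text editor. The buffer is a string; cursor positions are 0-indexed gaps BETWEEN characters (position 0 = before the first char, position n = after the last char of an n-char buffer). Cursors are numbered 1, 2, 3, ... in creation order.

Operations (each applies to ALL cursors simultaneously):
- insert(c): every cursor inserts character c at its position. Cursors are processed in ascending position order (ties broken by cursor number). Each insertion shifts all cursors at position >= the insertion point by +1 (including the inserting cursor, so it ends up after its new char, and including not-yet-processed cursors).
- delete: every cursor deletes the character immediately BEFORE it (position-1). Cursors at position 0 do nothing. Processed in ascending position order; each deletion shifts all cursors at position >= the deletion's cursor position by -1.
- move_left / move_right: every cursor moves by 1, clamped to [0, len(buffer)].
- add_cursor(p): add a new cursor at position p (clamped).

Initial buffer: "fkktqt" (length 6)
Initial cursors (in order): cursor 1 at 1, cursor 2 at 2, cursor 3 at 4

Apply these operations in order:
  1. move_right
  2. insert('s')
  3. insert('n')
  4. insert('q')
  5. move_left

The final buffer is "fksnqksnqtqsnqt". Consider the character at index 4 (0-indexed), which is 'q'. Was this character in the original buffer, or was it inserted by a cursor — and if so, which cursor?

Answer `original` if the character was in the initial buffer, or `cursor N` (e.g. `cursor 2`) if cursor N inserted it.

Answer: cursor 1

Derivation:
After op 1 (move_right): buffer="fkktqt" (len 6), cursors c1@2 c2@3 c3@5, authorship ......
After op 2 (insert('s')): buffer="fkskstqst" (len 9), cursors c1@3 c2@5 c3@8, authorship ..1.2..3.
After op 3 (insert('n')): buffer="fksnksntqsnt" (len 12), cursors c1@4 c2@7 c3@11, authorship ..11.22..33.
After op 4 (insert('q')): buffer="fksnqksnqtqsnqt" (len 15), cursors c1@5 c2@9 c3@14, authorship ..111.222..333.
After op 5 (move_left): buffer="fksnqksnqtqsnqt" (len 15), cursors c1@4 c2@8 c3@13, authorship ..111.222..333.
Authorship (.=original, N=cursor N): . . 1 1 1 . 2 2 2 . . 3 3 3 .
Index 4: author = 1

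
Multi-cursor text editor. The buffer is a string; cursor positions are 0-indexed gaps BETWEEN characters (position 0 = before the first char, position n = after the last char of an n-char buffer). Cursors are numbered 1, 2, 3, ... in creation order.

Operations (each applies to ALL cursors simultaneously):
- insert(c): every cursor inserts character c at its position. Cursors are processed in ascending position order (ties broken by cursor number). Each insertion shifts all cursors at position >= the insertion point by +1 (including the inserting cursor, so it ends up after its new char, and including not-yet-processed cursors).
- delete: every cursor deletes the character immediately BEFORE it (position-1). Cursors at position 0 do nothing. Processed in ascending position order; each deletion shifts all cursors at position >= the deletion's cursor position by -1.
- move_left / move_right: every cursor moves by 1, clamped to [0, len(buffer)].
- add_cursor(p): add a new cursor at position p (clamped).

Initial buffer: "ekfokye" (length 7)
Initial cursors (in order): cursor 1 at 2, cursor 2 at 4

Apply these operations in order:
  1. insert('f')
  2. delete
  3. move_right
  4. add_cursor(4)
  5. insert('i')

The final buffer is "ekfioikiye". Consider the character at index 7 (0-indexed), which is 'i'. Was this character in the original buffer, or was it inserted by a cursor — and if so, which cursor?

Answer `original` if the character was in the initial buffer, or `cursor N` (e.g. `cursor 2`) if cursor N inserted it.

After op 1 (insert('f')): buffer="ekffofkye" (len 9), cursors c1@3 c2@6, authorship ..1..2...
After op 2 (delete): buffer="ekfokye" (len 7), cursors c1@2 c2@4, authorship .......
After op 3 (move_right): buffer="ekfokye" (len 7), cursors c1@3 c2@5, authorship .......
After op 4 (add_cursor(4)): buffer="ekfokye" (len 7), cursors c1@3 c3@4 c2@5, authorship .......
After op 5 (insert('i')): buffer="ekfioikiye" (len 10), cursors c1@4 c3@6 c2@8, authorship ...1.3.2..
Authorship (.=original, N=cursor N): . . . 1 . 3 . 2 . .
Index 7: author = 2

Answer: cursor 2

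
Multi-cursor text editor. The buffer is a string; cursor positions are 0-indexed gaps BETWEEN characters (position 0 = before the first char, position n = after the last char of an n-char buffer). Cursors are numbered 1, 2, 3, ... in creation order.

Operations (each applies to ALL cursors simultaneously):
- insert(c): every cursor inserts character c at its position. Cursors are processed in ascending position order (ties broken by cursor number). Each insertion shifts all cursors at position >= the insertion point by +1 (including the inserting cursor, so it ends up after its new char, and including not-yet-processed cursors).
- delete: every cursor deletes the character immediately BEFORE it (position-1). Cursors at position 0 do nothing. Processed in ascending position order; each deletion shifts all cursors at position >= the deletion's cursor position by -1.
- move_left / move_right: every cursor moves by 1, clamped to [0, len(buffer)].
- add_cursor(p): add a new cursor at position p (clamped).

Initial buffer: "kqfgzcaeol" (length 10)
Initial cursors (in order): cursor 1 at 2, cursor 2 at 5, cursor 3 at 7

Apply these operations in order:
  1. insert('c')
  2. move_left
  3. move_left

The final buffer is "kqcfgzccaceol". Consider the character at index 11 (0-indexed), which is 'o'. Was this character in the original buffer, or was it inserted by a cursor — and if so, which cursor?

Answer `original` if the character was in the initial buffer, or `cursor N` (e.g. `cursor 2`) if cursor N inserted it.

After op 1 (insert('c')): buffer="kqcfgzccaceol" (len 13), cursors c1@3 c2@7 c3@10, authorship ..1...2..3...
After op 2 (move_left): buffer="kqcfgzccaceol" (len 13), cursors c1@2 c2@6 c3@9, authorship ..1...2..3...
After op 3 (move_left): buffer="kqcfgzccaceol" (len 13), cursors c1@1 c2@5 c3@8, authorship ..1...2..3...
Authorship (.=original, N=cursor N): . . 1 . . . 2 . . 3 . . .
Index 11: author = original

Answer: original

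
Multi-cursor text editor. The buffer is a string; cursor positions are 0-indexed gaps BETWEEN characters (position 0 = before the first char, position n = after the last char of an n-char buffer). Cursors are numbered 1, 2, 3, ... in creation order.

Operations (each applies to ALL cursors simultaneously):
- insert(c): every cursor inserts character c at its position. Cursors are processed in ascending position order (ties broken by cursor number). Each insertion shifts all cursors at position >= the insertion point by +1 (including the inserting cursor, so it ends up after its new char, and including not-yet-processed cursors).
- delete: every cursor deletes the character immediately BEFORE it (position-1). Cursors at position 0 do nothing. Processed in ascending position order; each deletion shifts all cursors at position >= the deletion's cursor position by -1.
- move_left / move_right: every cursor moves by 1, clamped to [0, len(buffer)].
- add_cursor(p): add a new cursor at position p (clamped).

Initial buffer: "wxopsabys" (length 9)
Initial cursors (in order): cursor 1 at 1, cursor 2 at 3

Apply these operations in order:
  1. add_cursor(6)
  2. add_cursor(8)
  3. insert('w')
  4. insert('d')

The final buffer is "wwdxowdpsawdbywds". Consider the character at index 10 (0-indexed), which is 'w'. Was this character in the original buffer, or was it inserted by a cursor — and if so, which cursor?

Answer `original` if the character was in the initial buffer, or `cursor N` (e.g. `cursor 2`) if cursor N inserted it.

After op 1 (add_cursor(6)): buffer="wxopsabys" (len 9), cursors c1@1 c2@3 c3@6, authorship .........
After op 2 (add_cursor(8)): buffer="wxopsabys" (len 9), cursors c1@1 c2@3 c3@6 c4@8, authorship .........
After op 3 (insert('w')): buffer="wwxowpsawbyws" (len 13), cursors c1@2 c2@5 c3@9 c4@12, authorship .1..2...3..4.
After op 4 (insert('d')): buffer="wwdxowdpsawdbywds" (len 17), cursors c1@3 c2@7 c3@12 c4@16, authorship .11..22...33..44.
Authorship (.=original, N=cursor N): . 1 1 . . 2 2 . . . 3 3 . . 4 4 .
Index 10: author = 3

Answer: cursor 3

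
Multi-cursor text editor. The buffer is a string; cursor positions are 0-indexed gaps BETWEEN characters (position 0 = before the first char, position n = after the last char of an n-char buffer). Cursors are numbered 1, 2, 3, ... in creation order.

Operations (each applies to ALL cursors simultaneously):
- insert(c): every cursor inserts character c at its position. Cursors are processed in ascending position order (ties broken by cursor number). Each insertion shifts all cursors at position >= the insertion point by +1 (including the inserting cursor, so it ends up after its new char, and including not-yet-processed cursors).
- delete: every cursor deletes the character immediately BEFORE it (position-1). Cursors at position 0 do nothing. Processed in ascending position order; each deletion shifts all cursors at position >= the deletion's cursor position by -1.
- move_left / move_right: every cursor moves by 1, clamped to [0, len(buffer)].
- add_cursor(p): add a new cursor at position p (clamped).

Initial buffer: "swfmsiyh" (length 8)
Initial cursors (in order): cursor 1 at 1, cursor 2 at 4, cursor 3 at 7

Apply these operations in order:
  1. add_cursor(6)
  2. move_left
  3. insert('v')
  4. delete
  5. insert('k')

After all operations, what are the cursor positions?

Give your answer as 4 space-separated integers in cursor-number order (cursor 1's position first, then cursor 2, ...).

After op 1 (add_cursor(6)): buffer="swfmsiyh" (len 8), cursors c1@1 c2@4 c4@6 c3@7, authorship ........
After op 2 (move_left): buffer="swfmsiyh" (len 8), cursors c1@0 c2@3 c4@5 c3@6, authorship ........
After op 3 (insert('v')): buffer="vswfvmsvivyh" (len 12), cursors c1@1 c2@5 c4@8 c3@10, authorship 1...2..4.3..
After op 4 (delete): buffer="swfmsiyh" (len 8), cursors c1@0 c2@3 c4@5 c3@6, authorship ........
After op 5 (insert('k')): buffer="kswfkmskikyh" (len 12), cursors c1@1 c2@5 c4@8 c3@10, authorship 1...2..4.3..

Answer: 1 5 10 8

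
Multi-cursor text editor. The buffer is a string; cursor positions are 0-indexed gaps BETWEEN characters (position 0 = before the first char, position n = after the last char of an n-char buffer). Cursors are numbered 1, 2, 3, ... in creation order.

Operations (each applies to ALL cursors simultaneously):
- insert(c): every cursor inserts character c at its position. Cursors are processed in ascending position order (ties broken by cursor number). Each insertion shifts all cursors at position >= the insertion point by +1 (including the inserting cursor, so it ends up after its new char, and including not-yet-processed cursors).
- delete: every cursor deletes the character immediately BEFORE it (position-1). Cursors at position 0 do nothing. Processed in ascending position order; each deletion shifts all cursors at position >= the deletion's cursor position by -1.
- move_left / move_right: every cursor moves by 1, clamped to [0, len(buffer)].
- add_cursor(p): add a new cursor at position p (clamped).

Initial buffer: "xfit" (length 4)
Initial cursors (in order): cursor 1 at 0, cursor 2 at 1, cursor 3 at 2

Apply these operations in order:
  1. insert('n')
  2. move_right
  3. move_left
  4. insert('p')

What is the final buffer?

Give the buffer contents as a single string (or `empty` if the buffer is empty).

After op 1 (insert('n')): buffer="nxnfnit" (len 7), cursors c1@1 c2@3 c3@5, authorship 1.2.3..
After op 2 (move_right): buffer="nxnfnit" (len 7), cursors c1@2 c2@4 c3@6, authorship 1.2.3..
After op 3 (move_left): buffer="nxnfnit" (len 7), cursors c1@1 c2@3 c3@5, authorship 1.2.3..
After op 4 (insert('p')): buffer="npxnpfnpit" (len 10), cursors c1@2 c2@5 c3@8, authorship 11.22.33..

Answer: npxnpfnpit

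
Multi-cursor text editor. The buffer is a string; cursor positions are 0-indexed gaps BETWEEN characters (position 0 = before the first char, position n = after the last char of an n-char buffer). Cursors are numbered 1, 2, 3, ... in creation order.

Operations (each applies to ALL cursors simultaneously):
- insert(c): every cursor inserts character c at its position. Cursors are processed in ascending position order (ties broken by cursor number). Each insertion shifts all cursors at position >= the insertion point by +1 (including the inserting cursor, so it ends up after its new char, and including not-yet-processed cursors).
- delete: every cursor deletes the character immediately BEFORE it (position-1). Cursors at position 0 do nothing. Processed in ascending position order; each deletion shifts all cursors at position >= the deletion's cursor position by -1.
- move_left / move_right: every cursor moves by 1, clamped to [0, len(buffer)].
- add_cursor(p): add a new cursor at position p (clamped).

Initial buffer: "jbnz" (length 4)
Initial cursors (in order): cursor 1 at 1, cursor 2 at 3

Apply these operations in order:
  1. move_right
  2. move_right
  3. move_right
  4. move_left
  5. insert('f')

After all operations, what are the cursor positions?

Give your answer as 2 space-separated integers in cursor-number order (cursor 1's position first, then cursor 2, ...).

Answer: 5 5

Derivation:
After op 1 (move_right): buffer="jbnz" (len 4), cursors c1@2 c2@4, authorship ....
After op 2 (move_right): buffer="jbnz" (len 4), cursors c1@3 c2@4, authorship ....
After op 3 (move_right): buffer="jbnz" (len 4), cursors c1@4 c2@4, authorship ....
After op 4 (move_left): buffer="jbnz" (len 4), cursors c1@3 c2@3, authorship ....
After op 5 (insert('f')): buffer="jbnffz" (len 6), cursors c1@5 c2@5, authorship ...12.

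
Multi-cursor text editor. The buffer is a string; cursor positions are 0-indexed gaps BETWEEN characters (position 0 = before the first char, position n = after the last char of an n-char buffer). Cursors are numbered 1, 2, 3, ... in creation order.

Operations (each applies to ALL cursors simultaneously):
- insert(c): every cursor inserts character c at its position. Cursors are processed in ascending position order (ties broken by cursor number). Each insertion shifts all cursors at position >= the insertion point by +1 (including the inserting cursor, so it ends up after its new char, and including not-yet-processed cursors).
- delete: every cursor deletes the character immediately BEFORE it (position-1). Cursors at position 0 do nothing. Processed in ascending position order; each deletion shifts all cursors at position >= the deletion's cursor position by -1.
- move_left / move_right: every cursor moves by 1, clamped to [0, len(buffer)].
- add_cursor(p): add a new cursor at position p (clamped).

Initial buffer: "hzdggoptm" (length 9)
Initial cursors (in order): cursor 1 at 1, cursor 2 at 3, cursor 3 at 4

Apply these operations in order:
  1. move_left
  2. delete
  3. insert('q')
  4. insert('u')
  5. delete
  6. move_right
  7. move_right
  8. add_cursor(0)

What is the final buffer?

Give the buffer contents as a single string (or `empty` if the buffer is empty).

Answer: qhqqggoptm

Derivation:
After op 1 (move_left): buffer="hzdggoptm" (len 9), cursors c1@0 c2@2 c3@3, authorship .........
After op 2 (delete): buffer="hggoptm" (len 7), cursors c1@0 c2@1 c3@1, authorship .......
After op 3 (insert('q')): buffer="qhqqggoptm" (len 10), cursors c1@1 c2@4 c3@4, authorship 1.23......
After op 4 (insert('u')): buffer="quhqquuggoptm" (len 13), cursors c1@2 c2@7 c3@7, authorship 11.2323......
After op 5 (delete): buffer="qhqqggoptm" (len 10), cursors c1@1 c2@4 c3@4, authorship 1.23......
After op 6 (move_right): buffer="qhqqggoptm" (len 10), cursors c1@2 c2@5 c3@5, authorship 1.23......
After op 7 (move_right): buffer="qhqqggoptm" (len 10), cursors c1@3 c2@6 c3@6, authorship 1.23......
After op 8 (add_cursor(0)): buffer="qhqqggoptm" (len 10), cursors c4@0 c1@3 c2@6 c3@6, authorship 1.23......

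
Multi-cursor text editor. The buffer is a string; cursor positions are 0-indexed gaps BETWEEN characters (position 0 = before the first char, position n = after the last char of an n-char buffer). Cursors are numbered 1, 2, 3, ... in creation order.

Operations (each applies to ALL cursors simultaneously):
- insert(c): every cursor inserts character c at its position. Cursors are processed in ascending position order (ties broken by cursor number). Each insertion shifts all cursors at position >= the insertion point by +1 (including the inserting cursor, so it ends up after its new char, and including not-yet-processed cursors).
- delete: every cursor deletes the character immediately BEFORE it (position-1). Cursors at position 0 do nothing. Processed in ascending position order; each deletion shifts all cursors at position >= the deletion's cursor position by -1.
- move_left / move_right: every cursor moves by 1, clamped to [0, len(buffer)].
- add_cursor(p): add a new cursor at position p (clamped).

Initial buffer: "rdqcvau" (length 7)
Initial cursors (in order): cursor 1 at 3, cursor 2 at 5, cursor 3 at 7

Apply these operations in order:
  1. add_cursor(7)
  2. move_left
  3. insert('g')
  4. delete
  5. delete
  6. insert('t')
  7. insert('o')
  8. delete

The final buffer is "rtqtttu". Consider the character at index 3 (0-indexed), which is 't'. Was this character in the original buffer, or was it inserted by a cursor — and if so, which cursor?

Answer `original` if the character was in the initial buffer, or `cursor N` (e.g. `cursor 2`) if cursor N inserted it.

Answer: cursor 2

Derivation:
After op 1 (add_cursor(7)): buffer="rdqcvau" (len 7), cursors c1@3 c2@5 c3@7 c4@7, authorship .......
After op 2 (move_left): buffer="rdqcvau" (len 7), cursors c1@2 c2@4 c3@6 c4@6, authorship .......
After op 3 (insert('g')): buffer="rdgqcgvaggu" (len 11), cursors c1@3 c2@6 c3@10 c4@10, authorship ..1..2..34.
After op 4 (delete): buffer="rdqcvau" (len 7), cursors c1@2 c2@4 c3@6 c4@6, authorship .......
After op 5 (delete): buffer="rqu" (len 3), cursors c1@1 c2@2 c3@2 c4@2, authorship ...
After op 6 (insert('t')): buffer="rtqtttu" (len 7), cursors c1@2 c2@6 c3@6 c4@6, authorship .1.234.
After op 7 (insert('o')): buffer="rtoqtttooou" (len 11), cursors c1@3 c2@10 c3@10 c4@10, authorship .11.234234.
After op 8 (delete): buffer="rtqtttu" (len 7), cursors c1@2 c2@6 c3@6 c4@6, authorship .1.234.
Authorship (.=original, N=cursor N): . 1 . 2 3 4 .
Index 3: author = 2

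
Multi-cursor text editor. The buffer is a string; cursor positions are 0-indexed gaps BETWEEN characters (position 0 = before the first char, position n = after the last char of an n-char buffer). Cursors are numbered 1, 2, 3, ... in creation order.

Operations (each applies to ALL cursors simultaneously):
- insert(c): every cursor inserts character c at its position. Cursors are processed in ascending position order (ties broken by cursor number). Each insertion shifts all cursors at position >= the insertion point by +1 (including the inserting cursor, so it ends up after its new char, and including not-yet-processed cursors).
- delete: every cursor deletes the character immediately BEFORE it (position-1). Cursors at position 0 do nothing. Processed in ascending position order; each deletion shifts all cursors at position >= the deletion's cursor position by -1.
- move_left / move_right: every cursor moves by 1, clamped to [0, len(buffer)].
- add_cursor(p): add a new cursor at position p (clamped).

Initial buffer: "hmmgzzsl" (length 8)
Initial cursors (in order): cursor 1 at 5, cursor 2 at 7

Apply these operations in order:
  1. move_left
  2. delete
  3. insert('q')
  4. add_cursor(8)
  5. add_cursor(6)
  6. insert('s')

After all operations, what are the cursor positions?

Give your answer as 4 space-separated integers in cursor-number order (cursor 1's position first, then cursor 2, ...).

After op 1 (move_left): buffer="hmmgzzsl" (len 8), cursors c1@4 c2@6, authorship ........
After op 2 (delete): buffer="hmmzsl" (len 6), cursors c1@3 c2@4, authorship ......
After op 3 (insert('q')): buffer="hmmqzqsl" (len 8), cursors c1@4 c2@6, authorship ...1.2..
After op 4 (add_cursor(8)): buffer="hmmqzqsl" (len 8), cursors c1@4 c2@6 c3@8, authorship ...1.2..
After op 5 (add_cursor(6)): buffer="hmmqzqsl" (len 8), cursors c1@4 c2@6 c4@6 c3@8, authorship ...1.2..
After op 6 (insert('s')): buffer="hmmqszqsssls" (len 12), cursors c1@5 c2@9 c4@9 c3@12, authorship ...11.224..3

Answer: 5 9 12 9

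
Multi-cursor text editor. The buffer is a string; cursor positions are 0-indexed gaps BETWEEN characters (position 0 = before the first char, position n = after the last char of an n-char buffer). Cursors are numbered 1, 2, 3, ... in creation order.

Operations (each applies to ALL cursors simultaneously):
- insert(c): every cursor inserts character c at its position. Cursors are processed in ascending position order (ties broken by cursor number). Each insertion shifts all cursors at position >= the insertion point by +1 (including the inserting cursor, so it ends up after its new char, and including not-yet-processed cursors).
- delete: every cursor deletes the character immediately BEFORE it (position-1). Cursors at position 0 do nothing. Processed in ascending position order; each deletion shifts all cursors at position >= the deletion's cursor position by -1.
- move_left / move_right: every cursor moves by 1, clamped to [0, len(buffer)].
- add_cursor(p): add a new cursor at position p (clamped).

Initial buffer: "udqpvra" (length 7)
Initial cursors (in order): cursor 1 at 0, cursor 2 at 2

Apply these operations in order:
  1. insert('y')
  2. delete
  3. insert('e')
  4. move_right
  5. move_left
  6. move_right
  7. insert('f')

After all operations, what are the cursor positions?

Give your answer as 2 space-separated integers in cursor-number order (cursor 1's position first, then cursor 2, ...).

After op 1 (insert('y')): buffer="yudyqpvra" (len 9), cursors c1@1 c2@4, authorship 1..2.....
After op 2 (delete): buffer="udqpvra" (len 7), cursors c1@0 c2@2, authorship .......
After op 3 (insert('e')): buffer="eudeqpvra" (len 9), cursors c1@1 c2@4, authorship 1..2.....
After op 4 (move_right): buffer="eudeqpvra" (len 9), cursors c1@2 c2@5, authorship 1..2.....
After op 5 (move_left): buffer="eudeqpvra" (len 9), cursors c1@1 c2@4, authorship 1..2.....
After op 6 (move_right): buffer="eudeqpvra" (len 9), cursors c1@2 c2@5, authorship 1..2.....
After op 7 (insert('f')): buffer="eufdeqfpvra" (len 11), cursors c1@3 c2@7, authorship 1.1.2.2....

Answer: 3 7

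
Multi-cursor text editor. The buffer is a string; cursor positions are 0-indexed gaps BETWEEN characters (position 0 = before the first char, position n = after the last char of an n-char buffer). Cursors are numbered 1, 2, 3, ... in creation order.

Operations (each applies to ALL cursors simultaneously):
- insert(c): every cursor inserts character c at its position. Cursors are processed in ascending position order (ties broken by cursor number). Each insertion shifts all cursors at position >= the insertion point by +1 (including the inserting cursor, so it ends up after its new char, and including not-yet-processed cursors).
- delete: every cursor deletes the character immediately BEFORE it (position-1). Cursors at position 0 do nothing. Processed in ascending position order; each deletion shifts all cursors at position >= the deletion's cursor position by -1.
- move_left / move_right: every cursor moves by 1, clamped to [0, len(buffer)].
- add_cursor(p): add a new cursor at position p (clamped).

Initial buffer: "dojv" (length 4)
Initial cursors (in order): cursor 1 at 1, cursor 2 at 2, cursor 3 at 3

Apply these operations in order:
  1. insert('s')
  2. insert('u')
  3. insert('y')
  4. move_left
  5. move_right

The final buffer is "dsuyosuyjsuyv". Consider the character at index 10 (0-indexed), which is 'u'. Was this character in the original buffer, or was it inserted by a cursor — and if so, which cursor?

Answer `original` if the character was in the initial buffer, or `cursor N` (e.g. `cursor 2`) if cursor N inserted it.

Answer: cursor 3

Derivation:
After op 1 (insert('s')): buffer="dsosjsv" (len 7), cursors c1@2 c2@4 c3@6, authorship .1.2.3.
After op 2 (insert('u')): buffer="dsuosujsuv" (len 10), cursors c1@3 c2@6 c3@9, authorship .11.22.33.
After op 3 (insert('y')): buffer="dsuyosuyjsuyv" (len 13), cursors c1@4 c2@8 c3@12, authorship .111.222.333.
After op 4 (move_left): buffer="dsuyosuyjsuyv" (len 13), cursors c1@3 c2@7 c3@11, authorship .111.222.333.
After op 5 (move_right): buffer="dsuyosuyjsuyv" (len 13), cursors c1@4 c2@8 c3@12, authorship .111.222.333.
Authorship (.=original, N=cursor N): . 1 1 1 . 2 2 2 . 3 3 3 .
Index 10: author = 3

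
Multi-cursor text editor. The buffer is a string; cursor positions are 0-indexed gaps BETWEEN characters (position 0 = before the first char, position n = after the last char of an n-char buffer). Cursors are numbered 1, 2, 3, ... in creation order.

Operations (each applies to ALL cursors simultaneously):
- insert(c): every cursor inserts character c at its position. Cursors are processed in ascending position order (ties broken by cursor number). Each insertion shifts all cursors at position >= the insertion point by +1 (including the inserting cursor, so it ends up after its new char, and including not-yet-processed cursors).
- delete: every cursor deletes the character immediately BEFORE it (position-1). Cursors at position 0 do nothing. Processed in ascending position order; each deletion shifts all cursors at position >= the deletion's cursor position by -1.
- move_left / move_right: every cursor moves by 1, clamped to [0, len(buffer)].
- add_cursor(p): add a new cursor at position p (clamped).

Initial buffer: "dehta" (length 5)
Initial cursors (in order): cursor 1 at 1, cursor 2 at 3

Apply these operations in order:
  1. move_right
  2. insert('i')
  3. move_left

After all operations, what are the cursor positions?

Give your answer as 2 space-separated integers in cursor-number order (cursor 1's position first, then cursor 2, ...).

Answer: 2 5

Derivation:
After op 1 (move_right): buffer="dehta" (len 5), cursors c1@2 c2@4, authorship .....
After op 2 (insert('i')): buffer="deihtia" (len 7), cursors c1@3 c2@6, authorship ..1..2.
After op 3 (move_left): buffer="deihtia" (len 7), cursors c1@2 c2@5, authorship ..1..2.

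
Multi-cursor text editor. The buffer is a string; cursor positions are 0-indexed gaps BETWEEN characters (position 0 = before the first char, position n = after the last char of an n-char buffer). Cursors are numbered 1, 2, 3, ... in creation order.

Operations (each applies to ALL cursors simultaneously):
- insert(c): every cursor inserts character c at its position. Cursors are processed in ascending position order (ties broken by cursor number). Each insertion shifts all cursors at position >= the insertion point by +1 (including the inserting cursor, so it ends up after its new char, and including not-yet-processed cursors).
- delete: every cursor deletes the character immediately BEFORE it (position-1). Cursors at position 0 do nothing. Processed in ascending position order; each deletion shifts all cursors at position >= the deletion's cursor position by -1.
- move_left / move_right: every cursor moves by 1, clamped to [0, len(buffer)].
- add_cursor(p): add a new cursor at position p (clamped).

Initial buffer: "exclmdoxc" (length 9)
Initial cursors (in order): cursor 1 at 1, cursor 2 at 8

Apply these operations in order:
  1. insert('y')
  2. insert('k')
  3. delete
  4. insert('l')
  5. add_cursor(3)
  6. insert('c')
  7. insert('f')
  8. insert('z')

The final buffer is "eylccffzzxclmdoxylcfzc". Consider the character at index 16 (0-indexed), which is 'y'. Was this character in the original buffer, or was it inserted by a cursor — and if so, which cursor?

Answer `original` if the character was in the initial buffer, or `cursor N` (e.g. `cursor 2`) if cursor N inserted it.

Answer: cursor 2

Derivation:
After op 1 (insert('y')): buffer="eyxclmdoxyc" (len 11), cursors c1@2 c2@10, authorship .1.......2.
After op 2 (insert('k')): buffer="eykxclmdoxykc" (len 13), cursors c1@3 c2@12, authorship .11.......22.
After op 3 (delete): buffer="eyxclmdoxyc" (len 11), cursors c1@2 c2@10, authorship .1.......2.
After op 4 (insert('l')): buffer="eylxclmdoxylc" (len 13), cursors c1@3 c2@12, authorship .11.......22.
After op 5 (add_cursor(3)): buffer="eylxclmdoxylc" (len 13), cursors c1@3 c3@3 c2@12, authorship .11.......22.
After op 6 (insert('c')): buffer="eylccxclmdoxylcc" (len 16), cursors c1@5 c3@5 c2@15, authorship .1113.......222.
After op 7 (insert('f')): buffer="eylccffxclmdoxylcfc" (len 19), cursors c1@7 c3@7 c2@18, authorship .111313.......2222.
After op 8 (insert('z')): buffer="eylccffzzxclmdoxylcfzc" (len 22), cursors c1@9 c3@9 c2@21, authorship .11131313.......22222.
Authorship (.=original, N=cursor N): . 1 1 1 3 1 3 1 3 . . . . . . . 2 2 2 2 2 .
Index 16: author = 2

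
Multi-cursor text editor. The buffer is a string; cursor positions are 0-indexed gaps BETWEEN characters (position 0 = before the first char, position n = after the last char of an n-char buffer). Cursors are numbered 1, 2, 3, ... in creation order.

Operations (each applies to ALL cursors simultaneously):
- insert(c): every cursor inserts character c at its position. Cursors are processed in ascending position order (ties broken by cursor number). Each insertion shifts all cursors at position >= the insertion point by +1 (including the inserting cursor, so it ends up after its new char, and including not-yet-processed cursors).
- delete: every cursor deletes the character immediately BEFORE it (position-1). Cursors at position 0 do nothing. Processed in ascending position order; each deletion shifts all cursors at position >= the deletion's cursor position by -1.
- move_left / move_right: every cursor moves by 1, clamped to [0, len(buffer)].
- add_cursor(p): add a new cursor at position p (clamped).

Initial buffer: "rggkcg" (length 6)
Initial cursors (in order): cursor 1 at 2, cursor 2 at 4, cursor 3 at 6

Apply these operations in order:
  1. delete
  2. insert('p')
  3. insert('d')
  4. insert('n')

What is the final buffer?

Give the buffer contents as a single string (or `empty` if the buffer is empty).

After op 1 (delete): buffer="rgc" (len 3), cursors c1@1 c2@2 c3@3, authorship ...
After op 2 (insert('p')): buffer="rpgpcp" (len 6), cursors c1@2 c2@4 c3@6, authorship .1.2.3
After op 3 (insert('d')): buffer="rpdgpdcpd" (len 9), cursors c1@3 c2@6 c3@9, authorship .11.22.33
After op 4 (insert('n')): buffer="rpdngpdncpdn" (len 12), cursors c1@4 c2@8 c3@12, authorship .111.222.333

Answer: rpdngpdncpdn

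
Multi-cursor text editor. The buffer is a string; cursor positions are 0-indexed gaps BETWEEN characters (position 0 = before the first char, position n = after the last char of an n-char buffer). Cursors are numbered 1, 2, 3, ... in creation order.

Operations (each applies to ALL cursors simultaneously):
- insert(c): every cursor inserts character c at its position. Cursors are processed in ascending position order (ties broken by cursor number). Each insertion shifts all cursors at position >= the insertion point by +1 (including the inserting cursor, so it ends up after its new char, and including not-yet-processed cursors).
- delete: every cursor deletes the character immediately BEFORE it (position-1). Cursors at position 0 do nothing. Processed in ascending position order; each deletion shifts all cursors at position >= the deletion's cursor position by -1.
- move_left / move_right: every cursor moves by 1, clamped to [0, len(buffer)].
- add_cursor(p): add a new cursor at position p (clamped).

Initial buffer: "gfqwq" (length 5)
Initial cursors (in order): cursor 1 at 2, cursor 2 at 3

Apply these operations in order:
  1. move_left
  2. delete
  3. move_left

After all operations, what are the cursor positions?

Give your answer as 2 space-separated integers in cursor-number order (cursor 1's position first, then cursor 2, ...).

Answer: 0 0

Derivation:
After op 1 (move_left): buffer="gfqwq" (len 5), cursors c1@1 c2@2, authorship .....
After op 2 (delete): buffer="qwq" (len 3), cursors c1@0 c2@0, authorship ...
After op 3 (move_left): buffer="qwq" (len 3), cursors c1@0 c2@0, authorship ...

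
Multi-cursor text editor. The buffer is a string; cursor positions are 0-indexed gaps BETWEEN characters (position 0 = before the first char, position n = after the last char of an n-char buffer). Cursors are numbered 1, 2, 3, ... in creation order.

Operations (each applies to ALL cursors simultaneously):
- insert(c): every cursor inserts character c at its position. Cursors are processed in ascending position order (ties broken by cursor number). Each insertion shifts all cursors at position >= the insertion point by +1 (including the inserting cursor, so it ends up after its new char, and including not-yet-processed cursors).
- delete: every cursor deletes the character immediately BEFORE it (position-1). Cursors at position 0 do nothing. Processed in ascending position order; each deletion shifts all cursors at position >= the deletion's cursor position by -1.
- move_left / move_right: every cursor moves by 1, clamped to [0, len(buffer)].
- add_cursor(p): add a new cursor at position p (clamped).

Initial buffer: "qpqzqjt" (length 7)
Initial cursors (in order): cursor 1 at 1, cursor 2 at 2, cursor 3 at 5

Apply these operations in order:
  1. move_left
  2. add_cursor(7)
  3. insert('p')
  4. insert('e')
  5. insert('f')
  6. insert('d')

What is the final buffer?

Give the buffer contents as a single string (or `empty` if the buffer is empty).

After op 1 (move_left): buffer="qpqzqjt" (len 7), cursors c1@0 c2@1 c3@4, authorship .......
After op 2 (add_cursor(7)): buffer="qpqzqjt" (len 7), cursors c1@0 c2@1 c3@4 c4@7, authorship .......
After op 3 (insert('p')): buffer="pqppqzpqjtp" (len 11), cursors c1@1 c2@3 c3@7 c4@11, authorship 1.2...3...4
After op 4 (insert('e')): buffer="peqpepqzpeqjtpe" (len 15), cursors c1@2 c2@5 c3@10 c4@15, authorship 11.22...33...44
After op 5 (insert('f')): buffer="pefqpefpqzpefqjtpef" (len 19), cursors c1@3 c2@7 c3@13 c4@19, authorship 111.222...333...444
After op 6 (insert('d')): buffer="pefdqpefdpqzpefdqjtpefd" (len 23), cursors c1@4 c2@9 c3@16 c4@23, authorship 1111.2222...3333...4444

Answer: pefdqpefdpqzpefdqjtpefd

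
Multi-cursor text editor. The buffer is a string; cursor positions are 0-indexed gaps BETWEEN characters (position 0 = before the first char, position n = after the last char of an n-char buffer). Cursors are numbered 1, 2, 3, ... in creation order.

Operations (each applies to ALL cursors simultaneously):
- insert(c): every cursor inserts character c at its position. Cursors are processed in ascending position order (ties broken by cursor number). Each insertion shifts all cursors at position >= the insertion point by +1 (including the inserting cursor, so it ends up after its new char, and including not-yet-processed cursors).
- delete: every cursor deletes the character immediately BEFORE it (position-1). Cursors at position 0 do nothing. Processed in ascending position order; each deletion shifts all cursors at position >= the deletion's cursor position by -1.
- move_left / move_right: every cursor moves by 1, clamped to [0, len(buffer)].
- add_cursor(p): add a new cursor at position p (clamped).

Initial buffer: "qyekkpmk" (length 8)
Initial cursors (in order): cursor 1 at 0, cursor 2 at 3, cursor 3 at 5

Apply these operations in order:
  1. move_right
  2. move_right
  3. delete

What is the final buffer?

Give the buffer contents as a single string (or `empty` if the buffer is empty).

Answer: qekpk

Derivation:
After op 1 (move_right): buffer="qyekkpmk" (len 8), cursors c1@1 c2@4 c3@6, authorship ........
After op 2 (move_right): buffer="qyekkpmk" (len 8), cursors c1@2 c2@5 c3@7, authorship ........
After op 3 (delete): buffer="qekpk" (len 5), cursors c1@1 c2@3 c3@4, authorship .....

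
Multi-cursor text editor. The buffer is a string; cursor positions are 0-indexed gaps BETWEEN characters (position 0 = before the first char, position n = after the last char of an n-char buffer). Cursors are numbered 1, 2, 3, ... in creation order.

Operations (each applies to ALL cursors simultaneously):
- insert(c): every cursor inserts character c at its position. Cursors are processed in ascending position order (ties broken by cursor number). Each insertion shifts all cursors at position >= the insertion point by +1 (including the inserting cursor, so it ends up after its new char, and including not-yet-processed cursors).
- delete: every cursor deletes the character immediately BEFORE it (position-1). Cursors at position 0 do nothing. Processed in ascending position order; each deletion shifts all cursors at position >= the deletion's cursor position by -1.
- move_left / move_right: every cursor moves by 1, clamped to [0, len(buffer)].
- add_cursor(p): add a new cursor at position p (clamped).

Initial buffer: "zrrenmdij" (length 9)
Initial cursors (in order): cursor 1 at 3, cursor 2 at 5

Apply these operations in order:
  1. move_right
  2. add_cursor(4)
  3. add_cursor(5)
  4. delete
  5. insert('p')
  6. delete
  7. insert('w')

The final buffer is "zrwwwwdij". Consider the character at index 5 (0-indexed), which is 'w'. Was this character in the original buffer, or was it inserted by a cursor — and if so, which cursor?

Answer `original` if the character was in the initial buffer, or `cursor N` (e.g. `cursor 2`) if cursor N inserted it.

Answer: cursor 4

Derivation:
After op 1 (move_right): buffer="zrrenmdij" (len 9), cursors c1@4 c2@6, authorship .........
After op 2 (add_cursor(4)): buffer="zrrenmdij" (len 9), cursors c1@4 c3@4 c2@6, authorship .........
After op 3 (add_cursor(5)): buffer="zrrenmdij" (len 9), cursors c1@4 c3@4 c4@5 c2@6, authorship .........
After op 4 (delete): buffer="zrdij" (len 5), cursors c1@2 c2@2 c3@2 c4@2, authorship .....
After op 5 (insert('p')): buffer="zrppppdij" (len 9), cursors c1@6 c2@6 c3@6 c4@6, authorship ..1234...
After op 6 (delete): buffer="zrdij" (len 5), cursors c1@2 c2@2 c3@2 c4@2, authorship .....
After op 7 (insert('w')): buffer="zrwwwwdij" (len 9), cursors c1@6 c2@6 c3@6 c4@6, authorship ..1234...
Authorship (.=original, N=cursor N): . . 1 2 3 4 . . .
Index 5: author = 4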